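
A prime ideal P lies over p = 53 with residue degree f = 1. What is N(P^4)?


N(P^a) = p^(a*f)
= 53^(4*1)
= 53^4
= 7890481

7890481


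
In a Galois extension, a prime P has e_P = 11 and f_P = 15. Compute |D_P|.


|D_P| = e * f
= 11 * 15
= 165

165


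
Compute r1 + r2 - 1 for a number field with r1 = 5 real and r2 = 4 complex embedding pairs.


By Dirichlet's unit theorem:
rank = r1 + r2 - 1
= 5 + 4 - 1
= 8

8


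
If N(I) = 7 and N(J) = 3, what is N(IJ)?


N(IJ) = N(I) * N(J)
= 7 * 3
= 21

21


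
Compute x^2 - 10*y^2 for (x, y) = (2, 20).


x^2 - d*y^2
= 2^2 - 10*20^2
= 4 - 4000
= -3996

-3996


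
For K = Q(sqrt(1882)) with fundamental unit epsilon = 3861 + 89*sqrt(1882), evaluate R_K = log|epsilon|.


epsilon = 3861 + 89*sqrt(1882)
= 7722.0001
R = ln(7722.0001)
= 8.9518

8.9518


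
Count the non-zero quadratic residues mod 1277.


For prime p, the number of non-zero quadratic residues is (p-1)/2.
= (1277-1)/2
= 638

638


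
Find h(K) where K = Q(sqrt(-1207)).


K = Q(sqrt(-1207)). d mod 4 = 1, so D = disc(K) = d = -1207
h(K) equals the number of primitive reduced positive-definite forms (a, b, c) = a*x^2 + b*x*y + c*y^2 with b^2 - 4ac = D,
where reduced means |b| <= a <= c, with b >= 0 whenever |b| = a or a = c, and primitive means gcd(a, b, c) = 1.
Reduced forces 3a^2 <= |D| = 1207, so 1 <= a <= 20; b must have the parity of D, and c = (b^2 - D)/(4a) must be an integer >= a.
Enumerate a = 1..20, b in [-a, a]:
  a=1: (1, 1, 302)  [1]
  a=2: (2, -1, 151), (2, 1, 151)  [2]
  a=3: none
  a=4: (4, -3, 76), (4, 3, 76)  [2]
  a=5..6: none
  a=7: (7, -5, 44), (7, 5, 44)  [2]
  a=8: (8, -3, 38), (8, 3, 38)  [2]
  a=9..10: none
  a=11: (11, -5, 28), (11, 5, 28)  [2]
  a=12..13: none
  a=14: (14, -9, 23), (14, -5, 22), (14, 5, 22), (14, 9, 23)  [4]
  a=15: none
  a=16: (16, -3, 19), (16, 3, 19)  [2]
  a=17: (17, 17, 22)  [1]
  a=18..20: none
Total reduced forms: 1 + 2 + 2 + 2 + 2 + 2 + 4 + 2 + 1 = 18
h = 18

18


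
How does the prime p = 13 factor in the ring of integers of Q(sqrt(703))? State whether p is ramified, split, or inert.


K = Q(sqrt(703)). Since d mod 4 = 3, disc(K) = 2812.
Check p | disc: 2812 mod 13 = 4.
p does not divide disc. Compute Legendre symbol (d/p):
1^((13-1)/2) mod 13 = 1
(d/p) = 1, so p splits: (p) = P*P' with e=1, f=1, g=2.
Therefore p is split.

split


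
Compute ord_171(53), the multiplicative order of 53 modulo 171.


We want ord_171(53), the smallest k >= 1 with 53^k = 1 mod 171.
n = 171 = 3^2 * 19, phi(171) = 108; the order divides phi(n).
Divisors of 108: 1, 2, 3, 4, 6, 9, 12, 18, 27, 36, 54, 108
Repeated squaring mod 171: 53^1 = 53, 53^2 = 73, 53^4 = 28, 53^8 = 100, 53^16 = 82, 53^32 = 55, 53^64 = 118
Test divisors in increasing order:
  k=1: 53^1 = 53 mod 171
  k=2: 53^2 = 73 mod 171
  k=3: 53^3 = 73 * 53 = 107 mod 171
  k=4: 53^4 = 28 mod 171
  k=6: 53^6 = 28 * 73 = 163 mod 171
  k=9: 53^9 = 100 * 53 = 170 mod 171
  k=12: 53^12 = 100 * 28 = 64 mod 171
  k=18: 53^18 = 82 * 73 = 1 mod 171  <- first divisor giving 1
Order = 18

18


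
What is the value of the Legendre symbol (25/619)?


p = 619 is prime, so compute (25/619) with the reciprocity algorithm (Jacobi-symbol steps: pull out 2s via (2/n), flip via reciprocity, reduce):
  reciprocity: (25/619) -> +(619/25)
  reduce: (19/25)
  reciprocity: (19/25) -> +(25/19)
  reduce: (6/19)
  pull out 2: (2/19) = -1  (since 19 mod 8 = 3)
  reciprocity: (3/19) -> -(19/3)
  reduce: (1/3)
  (1/3) = 1
Product of signs = 1
(25/619) = 1

1


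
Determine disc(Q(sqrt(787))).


For K = Q(sqrt(d)) with d squarefree: disc(K) = d if d = 1 mod 4, and disc(K) = 4d if d = 2 or 3 mod 4.
Here d = 787, and d mod 4 = 3.
d = 3 mod 4, not 1 (O_K = Z[sqrt(d)]), so disc(K) = 4d = 4 * (787) = 3148

3148


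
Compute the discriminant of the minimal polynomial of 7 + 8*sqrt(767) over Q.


The element 7 + 8*sqrt(767) has minimal polynomial:
x^2 - 14*x - 49039
Discriminant = (-14)^2 - 4*(-49039)
= 196 + 196156
= 196352

196352


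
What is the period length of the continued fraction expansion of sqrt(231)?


Run the CF algorithm for sqrt(231).
a_0 = floor(sqrt(231)) = 15; set m_0=0, q_0=1.
Recurrence: m' = q*a - m,  q' = (d - m'^2)/q,  a' = floor((a_0 + m')/q').
  step 1: m=15, q=6, a=5
  step 2: m=15, q=1, a=30
a_2 = 2*a_0 = 30, so the period closes here.
sqrt(231) = [15; 5, 30]
Period length = 2

2


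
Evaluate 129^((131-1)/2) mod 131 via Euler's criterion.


p = 131 is prime and the exponent is (p-1)/2 = 65, so by Euler's criterion 129^65 = (129/131) = +1 or -1 mod 131.
Compute by square-and-multiply:
  65 = 64 + 1 (binary 1000001)
  Repeated squaring mod 131: 129^1 = 129, 129^2 = 4, 129^4 = 16, 129^8 = 125, 129^16 = 36, 129^32 = 117, 129^64 = 65
  129^65 = 129^64 * 129^1 = 65 * 129 mod 131
    65 * 129 = 8385 = 1 mod 131
  129^65 = 1 mod 131
Result 1: 129 is a quadratic residue mod 131.
129^65 mod 131 = 1

1


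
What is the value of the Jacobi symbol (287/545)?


Compute (287/545) via quadratic reciprocity:
  reciprocity: (287/545) -> +(545/287)
  reduce: (258/287)
  pull out 2: (2/287) = +1  (since 287 mod 8 = 7)
  reciprocity: (129/287) -> +(287/129)
  reduce: (29/129)
  reciprocity: (29/129) -> +(129/29)
  reduce: (13/29)
  reciprocity: (13/29) -> +(29/13)
  reduce: (3/13)
  reciprocity: (3/13) -> +(13/3)
  reduce: (1/3)
  (1/3) = 1
Product of signs = 1

1


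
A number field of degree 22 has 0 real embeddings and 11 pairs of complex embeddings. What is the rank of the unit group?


By Dirichlet's unit theorem:
rank = r1 + r2 - 1
= 0 + 11 - 1
= 10

10


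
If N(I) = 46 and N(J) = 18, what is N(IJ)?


N(IJ) = N(I) * N(J)
= 46 * 18
= 828

828


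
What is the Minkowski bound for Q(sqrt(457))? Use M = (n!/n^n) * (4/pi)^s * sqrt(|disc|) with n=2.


d = 457, d mod 4 = 1, so disc(K) = d = 457; |disc(K)| = 457
Real quadratic field, so n = 2, s = r2 = 0, r1 = 2
M = (n!/n^n) * (4/pi)^s * sqrt(|disc(K)|) = (2!/2^2) * (4/pi)^0 * sqrt(457)
= 0.5 * 1.000000 * 21.377558
= 10.6888

10.6888


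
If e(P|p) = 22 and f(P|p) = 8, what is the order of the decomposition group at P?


|D_P| = e * f
= 22 * 8
= 176

176


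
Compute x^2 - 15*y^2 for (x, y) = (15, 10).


x^2 - d*y^2
= 15^2 - 15*10^2
= 225 - 1500
= -1275

-1275


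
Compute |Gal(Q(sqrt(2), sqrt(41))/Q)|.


The 2 square roots of distinct primes are multiplicatively independent over Q,
so [K:Q] = 2^2 and Gal(K/Q) is isomorphic to (Z/2Z)^2.
|Gal| = 2^2 = 4

4


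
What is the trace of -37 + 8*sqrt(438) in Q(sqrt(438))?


Tr(a + b*sqrt(d)) = (a + b*sqrt(d)) + (a - b*sqrt(d)) = 2a
= 2 * (-37)
= -74

-74


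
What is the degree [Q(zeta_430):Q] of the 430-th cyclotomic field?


The degree equals Euler's totient phi(430).
430 = 2 * 5 * 43
phi(430) = 168

168


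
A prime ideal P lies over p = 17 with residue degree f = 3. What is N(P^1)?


N(P^a) = p^(a*f)
= 17^(1*3)
= 17^3
= 4913

4913


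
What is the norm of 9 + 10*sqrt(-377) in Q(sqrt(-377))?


N(a + b*sqrt(d)) = a^2 - d*b^2
= (9)^2 - (-377)*(10)^2
= 81 + 37700
= 37781

37781


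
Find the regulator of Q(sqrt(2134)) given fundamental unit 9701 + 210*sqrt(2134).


epsilon = 9701 + 210*sqrt(2134)
= 19401.9999
R = ln(19401.9999)
= 9.8731

9.8731


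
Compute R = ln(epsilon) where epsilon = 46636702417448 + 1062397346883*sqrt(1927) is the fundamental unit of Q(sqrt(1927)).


epsilon = 46636702417448 + 1062397346883*sqrt(1927)
= 9.3273e+13
R = ln(9.3273e+13)
= 32.1666

32.1666


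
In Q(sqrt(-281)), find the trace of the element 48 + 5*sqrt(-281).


Tr(a + b*sqrt(d)) = (a + b*sqrt(d)) + (a - b*sqrt(d)) = 2a
= 2 * (48)
= 96

96


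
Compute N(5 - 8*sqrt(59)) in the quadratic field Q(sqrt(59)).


N(a + b*sqrt(d)) = a^2 - d*b^2
= (5)^2 - (59)*(-8)^2
= 25 - 3776
= -3751

-3751


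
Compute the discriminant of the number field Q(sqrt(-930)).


For K = Q(sqrt(d)) with d squarefree: disc(K) = d if d = 1 mod 4, and disc(K) = 4d if d = 2 or 3 mod 4.
Here d = -930, and d mod 4 = 2.
d = 2 mod 4, not 1 (O_K = Z[sqrt(d)]), so disc(K) = 4d = 4 * (-930) = -3720

-3720


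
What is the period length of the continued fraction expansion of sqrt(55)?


Run the CF algorithm for sqrt(55).
a_0 = floor(sqrt(55)) = 7; set m_0=0, q_0=1.
Recurrence: m' = q*a - m,  q' = (d - m'^2)/q,  a' = floor((a_0 + m')/q').
  step 1: m=7, q=6, a=2
  step 2: m=5, q=5, a=2
  step 3: m=5, q=6, a=2
  step 4: m=7, q=1, a=14
a_4 = 2*a_0 = 14, so the period closes here.
sqrt(55) = [7; 2, 2, 2, 14]
Period length = 4

4


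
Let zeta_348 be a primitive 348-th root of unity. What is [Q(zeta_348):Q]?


The degree equals Euler's totient phi(348).
348 = 2^2 * 3 * 29
phi(348) = 112

112


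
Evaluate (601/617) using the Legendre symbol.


p = 617 is prime, so compute (601/617) with the reciprocity algorithm (Jacobi-symbol steps: pull out 2s via (2/n), flip via reciprocity, reduce):
  reciprocity: (601/617) -> +(617/601)
  reduce: (16/601)
  pull out 2: (2/601) = +1  (since 601 mod 8 = 1)
  pull out 2: (2/601) = +1  (since 601 mod 8 = 1)
  pull out 2: (2/601) = +1  (since 601 mod 8 = 1)
  pull out 2: (2/601) = +1  (since 601 mod 8 = 1)
  (1/601) = 1
Product of signs = 1
(601/617) = 1

1


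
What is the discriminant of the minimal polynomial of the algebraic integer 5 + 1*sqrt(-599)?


The element 5 + 1*sqrt(-599) has minimal polynomial:
x^2 - 10*x + 624
Discriminant = (-10)^2 - 4*(624)
= 100 - 2496
= -2396

-2396


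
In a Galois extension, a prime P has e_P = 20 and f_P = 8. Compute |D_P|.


|D_P| = e * f
= 20 * 8
= 160

160


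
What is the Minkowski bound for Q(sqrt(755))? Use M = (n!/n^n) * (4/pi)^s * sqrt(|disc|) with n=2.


d = 755, d mod 4 = 3, so disc(K) = 4d = 3020; |disc(K)| = 3020
Real quadratic field, so n = 2, s = r2 = 0, r1 = 2
M = (n!/n^n) * (4/pi)^s * sqrt(|disc(K)|) = (2!/2^2) * (4/pi)^0 * sqrt(3020)
= 0.5 * 1.000000 * 54.954527
= 27.4773

27.4773


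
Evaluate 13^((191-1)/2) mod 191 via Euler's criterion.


p = 191 is prime and the exponent is (p-1)/2 = 95, so by Euler's criterion 13^95 = (13/191) = +1 or -1 mod 191.
Compute by square-and-multiply:
  95 = 64 + 16 + 8 + 4 + 2 + 1 (binary 1011111)
  Repeated squaring mod 191: 13^1 = 13, 13^2 = 169, 13^4 = 102, 13^8 = 90, 13^16 = 78, 13^32 = 163, 13^64 = 20
  13^95 = 13^64 * 13^16 * 13^8 * 13^4 * 13^2 * 13^1 = 20 * 78 * 90 * 102 * 169 * 13 mod 191
    20 * 78 = 1560 = 32 mod 191
    32 * 90 = 2880 = 15 mod 191
    15 * 102 = 1530 = 2 mod 191
    2 * 169 = 338 = 147 mod 191
    147 * 13 = 1911 = 1 mod 191
  13^95 = 1 mod 191
Result 1: 13 is a quadratic residue mod 191.
13^95 mod 191 = 1

1


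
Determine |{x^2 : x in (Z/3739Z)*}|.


For prime p, the number of non-zero quadratic residues is (p-1)/2.
= (3739-1)/2
= 1869

1869


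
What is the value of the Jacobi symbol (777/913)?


Compute (777/913) via quadratic reciprocity:
  reciprocity: (777/913) -> +(913/777)
  reduce: (136/777)
  pull out 2: (2/777) = +1  (since 777 mod 8 = 1)
  pull out 2: (2/777) = +1  (since 777 mod 8 = 1)
  pull out 2: (2/777) = +1  (since 777 mod 8 = 1)
  reciprocity: (17/777) -> +(777/17)
  reduce: (12/17)
  pull out 2: (2/17) = +1  (since 17 mod 8 = 1)
  pull out 2: (2/17) = +1  (since 17 mod 8 = 1)
  reciprocity: (3/17) -> +(17/3)
  reduce: (2/3)
  pull out 2: (2/3) = -1  (since 3 mod 8 = 3)
  (1/3) = 1
Product of signs = -1

-1


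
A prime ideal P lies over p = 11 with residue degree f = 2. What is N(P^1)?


N(P^a) = p^(a*f)
= 11^(1*2)
= 11^2
= 121

121


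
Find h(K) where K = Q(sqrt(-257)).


K = Q(sqrt(-257)). d mod 4 = 3, so D = disc(K) = 4d = -1028
h(K) equals the number of primitive reduced positive-definite forms (a, b, c) = a*x^2 + b*x*y + c*y^2 with b^2 - 4ac = D,
where reduced means |b| <= a <= c, with b >= 0 whenever |b| = a or a = c, and primitive means gcd(a, b, c) = 1.
Reduced forces 3a^2 <= |D| = 1028, so 1 <= a <= 18; b must have the parity of D, and c = (b^2 - D)/(4a) must be an integer >= a.
Enumerate a = 1..18, b in [-a, a]:
  a=1: (1, 0, 257)  [1]
  a=2: (2, 2, 129)  [1]
  a=3: (3, -2, 86), (3, 2, 86)  [2]
  a=4..5: none
  a=6: (6, -2, 43), (6, 2, 43)  [2]
  a=7: (7, -6, 38), (7, 6, 38)  [2]
  a=8: none
  a=9: (9, -4, 29), (9, 4, 29)  [2]
  a=10..12: none
  a=13: (13, -8, 21), (13, 8, 21)  [2]
  a=14: (14, -6, 19), (14, 6, 19)  [2]
  a=15..16: none
  a=17: (17, -14, 18), (17, 14, 18)  [2]
  a=18: none
Total reduced forms: 1 + 1 + 2 + 2 + 2 + 2 + 2 + 2 + 2 = 16
h = 16

16


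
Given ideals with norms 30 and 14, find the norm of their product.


N(IJ) = N(I) * N(J)
= 30 * 14
= 420

420


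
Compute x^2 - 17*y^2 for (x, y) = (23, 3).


x^2 - d*y^2
= 23^2 - 17*3^2
= 529 - 153
= 376

376


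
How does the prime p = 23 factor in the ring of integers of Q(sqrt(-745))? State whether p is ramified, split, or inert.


K = Q(sqrt(-745)). Since d mod 4 = 3, disc(K) = -2980.
Check p | disc: -2980 mod 23 = 10.
p does not divide disc. Compute Legendre symbol (d/p):
14^((23-1)/2) mod 23 = -1
(d/p) = -1, so p is inert: (p) stays prime with e=1, f=2, g=1.
Therefore p is inert.

inert


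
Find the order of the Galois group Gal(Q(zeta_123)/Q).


|Gal(Q(zeta_123)/Q)| = phi(123)
= 80

80


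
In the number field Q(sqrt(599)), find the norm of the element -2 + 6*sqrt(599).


N(a + b*sqrt(d)) = a^2 - d*b^2
= (-2)^2 - (599)*(6)^2
= 4 - 21564
= -21560

-21560


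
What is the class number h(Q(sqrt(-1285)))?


K = Q(sqrt(-1285)). d mod 4 = 3, so D = disc(K) = 4d = -5140
h(K) equals the number of primitive reduced positive-definite forms (a, b, c) = a*x^2 + b*x*y + c*y^2 with b^2 - 4ac = D,
where reduced means |b| <= a <= c, with b >= 0 whenever |b| = a or a = c, and primitive means gcd(a, b, c) = 1.
Reduced forces 3a^2 <= |D| = 5140, so 1 <= a <= 41; b must have the parity of D, and c = (b^2 - D)/(4a) must be an integer >= a.
Enumerate a = 1..41, b in [-a, a]:
  a=1: (1, 0, 1285)  [1]
  a=2: (2, 2, 643)  [1]
  a=3..4: none
  a=5: (5, 0, 257)  [1]
  a=6..9: none
  a=10: (10, 10, 131)  [1]
  a=11..18: none
  a=19: (19, -16, 71), (19, 16, 71)  [2]
  a=20..22: none
  a=23: (23, -14, 58), (23, 14, 58)  [2]
  a=24..28: none
  a=29: (29, -14, 46), (29, 14, 46)  [2]
  a=30..36: none
  a=37: (37, -22, 38), (37, 22, 38)  [2]
  a=38..41: none
Total reduced forms: 1 + 1 + 1 + 1 + 2 + 2 + 2 + 2 = 12
h = 12

12


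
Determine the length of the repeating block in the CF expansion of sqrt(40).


Run the CF algorithm for sqrt(40).
a_0 = floor(sqrt(40)) = 6; set m_0=0, q_0=1.
Recurrence: m' = q*a - m,  q' = (d - m'^2)/q,  a' = floor((a_0 + m')/q').
  step 1: m=6, q=4, a=3
  step 2: m=6, q=1, a=12
a_2 = 2*a_0 = 12, so the period closes here.
sqrt(40) = [6; 3, 12]
Period length = 2

2


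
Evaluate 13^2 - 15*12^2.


x^2 - d*y^2
= 13^2 - 15*12^2
= 169 - 2160
= -1991

-1991


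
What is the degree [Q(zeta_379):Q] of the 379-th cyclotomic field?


The degree equals Euler's totient phi(379).
379 = 379
phi(379) = 378

378


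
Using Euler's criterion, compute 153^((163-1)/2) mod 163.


p = 163 is prime and the exponent is (p-1)/2 = 81, so by Euler's criterion 153^81 = (153/163) = +1 or -1 mod 163.
Compute by square-and-multiply:
  81 = 64 + 16 + 1 (binary 1010001)
  Repeated squaring mod 163: 153^1 = 153, 153^2 = 100, 153^4 = 57, 153^8 = 152, 153^16 = 121, 153^32 = 134, 153^64 = 26
  153^81 = 153^64 * 153^16 * 153^1 = 26 * 121 * 153 mod 163
    26 * 121 = 3146 = 49 mod 163
    49 * 153 = 7497 = 162 mod 163
  153^81 = 162 mod 163
Result 162 = p - 1 = -1 mod 163: 153 is a quadratic non-residue mod 163. As a residue in [0, p-1] the value is 162.
153^81 mod 163 = 162

162


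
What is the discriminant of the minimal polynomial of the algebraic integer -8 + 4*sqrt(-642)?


The element -8 + 4*sqrt(-642) has minimal polynomial:
x^2 + 16*x + 10336
Discriminant = (16)^2 - 4*(10336)
= 256 - 41344
= -41088

-41088


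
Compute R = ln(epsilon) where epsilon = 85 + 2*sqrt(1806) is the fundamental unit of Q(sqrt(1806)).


epsilon = 85 + 2*sqrt(1806)
= 169.9941
R = ln(169.9941)
= 5.1358

5.1358


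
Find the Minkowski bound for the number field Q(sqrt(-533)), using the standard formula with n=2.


d = -533, d mod 4 = 3, so disc(K) = 4d = -2132; |disc(K)| = 2132
Imaginary quadratic field, so n = 2, s = r2 = 1, r1 = 0
M = (n!/n^n) * (4/pi)^s * sqrt(|disc(K)|) = (2!/2^2) * (4/pi)^1 * sqrt(2132)
= 0.5 * 1.273240 * 46.173586
= 29.3950

29.3950


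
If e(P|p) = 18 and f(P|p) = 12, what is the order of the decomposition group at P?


|D_P| = e * f
= 18 * 12
= 216

216


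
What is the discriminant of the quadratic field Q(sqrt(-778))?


For K = Q(sqrt(d)) with d squarefree: disc(K) = d if d = 1 mod 4, and disc(K) = 4d if d = 2 or 3 mod 4.
Here d = -778, and d mod 4 = 2.
d = 2 mod 4, not 1 (O_K = Z[sqrt(d)]), so disc(K) = 4d = 4 * (-778) = -3112

-3112


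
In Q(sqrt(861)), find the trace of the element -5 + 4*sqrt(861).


Tr(a + b*sqrt(d)) = (a + b*sqrt(d)) + (a - b*sqrt(d)) = 2a
= 2 * (-5)
= -10

-10


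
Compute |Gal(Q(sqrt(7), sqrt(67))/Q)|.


The 2 square roots of distinct primes are multiplicatively independent over Q,
so [K:Q] = 2^2 and Gal(K/Q) is isomorphic to (Z/2Z)^2.
|Gal| = 2^2 = 4

4


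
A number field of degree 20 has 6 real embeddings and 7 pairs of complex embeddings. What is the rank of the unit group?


By Dirichlet's unit theorem:
rank = r1 + r2 - 1
= 6 + 7 - 1
= 12

12


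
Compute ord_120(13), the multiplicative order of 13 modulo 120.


We want ord_120(13), the smallest k >= 1 with 13^k = 1 mod 120.
n = 120 = 2^3 * 3 * 5, phi(120) = 32; the order divides phi(n).
Divisors of 32: 1, 2, 4, 8, 16, 32
Repeated squaring mod 120: 13^1 = 13, 13^2 = 49, 13^4 = 1, 13^8 = 1, 13^16 = 1, 13^32 = 1
Test divisors in increasing order:
  k=1: 13^1 = 13 mod 120
  k=2: 13^2 = 49 mod 120
  k=4: 13^4 = 1 mod 120  <- first divisor giving 1
Order = 4

4


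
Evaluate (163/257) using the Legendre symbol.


p = 257 is prime, so compute (163/257) with the reciprocity algorithm (Jacobi-symbol steps: pull out 2s via (2/n), flip via reciprocity, reduce):
  reciprocity: (163/257) -> +(257/163)
  reduce: (94/163)
  pull out 2: (2/163) = -1  (since 163 mod 8 = 3)
  reciprocity: (47/163) -> -(163/47)
  reduce: (22/47)
  pull out 2: (2/47) = +1  (since 47 mod 8 = 7)
  reciprocity: (11/47) -> -(47/11)
  reduce: (3/11)
  reciprocity: (3/11) -> -(11/3)
  reduce: (2/3)
  pull out 2: (2/3) = -1  (since 3 mod 8 = 3)
  (1/3) = 1
Product of signs = -1
(163/257) = -1

-1


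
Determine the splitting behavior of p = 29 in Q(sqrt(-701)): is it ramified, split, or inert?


K = Q(sqrt(-701)). Since d mod 4 = 3, disc(K) = -2804.
Check p | disc: -2804 mod 29 = 9.
p does not divide disc. Compute Legendre symbol (d/p):
24^((29-1)/2) mod 29 = 1
(d/p) = 1, so p splits: (p) = P*P' with e=1, f=1, g=2.
Therefore p is split.

split


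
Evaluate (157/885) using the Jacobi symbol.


Compute (157/885) via quadratic reciprocity:
  reciprocity: (157/885) -> +(885/157)
  reduce: (100/157)
  pull out 2: (2/157) = -1  (since 157 mod 8 = 5)
  pull out 2: (2/157) = -1  (since 157 mod 8 = 5)
  reciprocity: (25/157) -> +(157/25)
  reduce: (7/25)
  reciprocity: (7/25) -> +(25/7)
  reduce: (4/7)
  pull out 2: (2/7) = +1  (since 7 mod 8 = 7)
  pull out 2: (2/7) = +1  (since 7 mod 8 = 7)
  (1/7) = 1
Product of signs = 1

1


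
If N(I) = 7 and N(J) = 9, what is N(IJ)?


N(IJ) = N(I) * N(J)
= 7 * 9
= 63

63


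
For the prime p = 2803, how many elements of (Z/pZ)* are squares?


For prime p, the number of non-zero quadratic residues is (p-1)/2.
= (2803-1)/2
= 1401

1401


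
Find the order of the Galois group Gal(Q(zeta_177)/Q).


|Gal(Q(zeta_177)/Q)| = phi(177)
= 116

116


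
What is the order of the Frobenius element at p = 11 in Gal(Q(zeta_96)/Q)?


The Frobenius at p in Gal(Q(zeta_n)/Q) = (Z/nZ)* is the class of p, so its order is ord_96(11), the smallest k >= 1 with 11^k = 1 mod 96.
n = 96 = 2^5 * 3, phi(96) = 32; the order divides phi(n).
Divisors of 32: 1, 2, 4, 8, 16, 32
Repeated squaring mod 96: 11^1 = 11, 11^2 = 25, 11^4 = 49, 11^8 = 1, 11^16 = 1, 11^32 = 1
Test divisors in increasing order:
  k=1: 11^1 = 11 mod 96
  k=2: 11^2 = 25 mod 96
  k=4: 11^4 = 49 mod 96
  k=8: 11^8 = 1 mod 96  <- first divisor giving 1
Order = 8

8


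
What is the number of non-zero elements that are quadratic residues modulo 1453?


For prime p, the number of non-zero quadratic residues is (p-1)/2.
= (1453-1)/2
= 726

726


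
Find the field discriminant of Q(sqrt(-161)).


For K = Q(sqrt(d)) with d squarefree: disc(K) = d if d = 1 mod 4, and disc(K) = 4d if d = 2 or 3 mod 4.
Here d = -161, and d mod 4 = 3.
d = 3 mod 4, not 1 (O_K = Z[sqrt(d)]), so disc(K) = 4d = 4 * (-161) = -644

-644


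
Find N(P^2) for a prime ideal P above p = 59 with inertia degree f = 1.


N(P^a) = p^(a*f)
= 59^(2*1)
= 59^2
= 3481

3481


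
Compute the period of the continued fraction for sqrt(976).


Run the CF algorithm for sqrt(976).
a_0 = floor(sqrt(976)) = 31; set m_0=0, q_0=1.
Recurrence: m' = q*a - m,  q' = (d - m'^2)/q,  a' = floor((a_0 + m')/q').
  step 1: m=31, q=15, a=4
  step 2: m=29, q=9, a=6
  step 3: m=25, q=39, a=1
  step 4: m=14, q=20, a=2
  step 5: m=26, q=15, a=3
  step 6: m=19, q=41, a=1
  step 7: m=22, q=12, a=4
  step 8: m=26, q=25, a=2
  step 9: m=24, q=16, a=3
  step 10: m=24, q=25, a=2
  step 11: m=26, q=12, a=4
  step 12: m=22, q=41, a=1
  step 13: m=19, q=15, a=3
  step 14: m=26, q=20, a=2
  step 15: m=14, q=39, a=1
  step 16: m=25, q=9, a=6
  step 17: m=29, q=15, a=4
  step 18: m=31, q=1, a=62
a_18 = 2*a_0 = 62, so the period closes here.
sqrt(976) = [31; 4, 6, 1, 2, 3, 1, 4, 2, 3, 2, 4, 1, 3, 2, 1, 6, 4, 62]
Period length = 18

18


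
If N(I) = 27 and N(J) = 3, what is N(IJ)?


N(IJ) = N(I) * N(J)
= 27 * 3
= 81

81


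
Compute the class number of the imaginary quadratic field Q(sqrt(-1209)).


K = Q(sqrt(-1209)). d mod 4 = 3, so D = disc(K) = 4d = -4836
h(K) equals the number of primitive reduced positive-definite forms (a, b, c) = a*x^2 + b*x*y + c*y^2 with b^2 - 4ac = D,
where reduced means |b| <= a <= c, with b >= 0 whenever |b| = a or a = c, and primitive means gcd(a, b, c) = 1.
Reduced forces 3a^2 <= |D| = 4836, so 1 <= a <= 40; b must have the parity of D, and c = (b^2 - D)/(4a) must be an integer >= a.
Enumerate a = 1..40, b in [-a, a]:
  a=1: (1, 0, 1209)  [1]
  a=2: (2, 2, 605)  [1]
  a=3: (3, 0, 403)  [1]
  a=4: none
  a=5: (5, -2, 242), (5, 2, 242)  [2]
  a=6: (6, 6, 203)  [1]
  a=7: (7, -6, 174), (7, 6, 174)  [2]
  a=8..9: none
  a=10: (10, -2, 121), (10, 2, 121)  [2]
  a=11: (11, -2, 110), (11, 2, 110)  [2]
  a=12: none
  a=13: (13, 0, 93)  [1]
  a=14: (14, -6, 87), (14, 6, 87)  [2]
  a=15: (15, -12, 83), (15, 12, 83)  [2]
  a=16: none
  a=17: (17, -14, 74), (17, 14, 74)  [2]
  a=18: none
  a=19: (19, -16, 67), (19, 16, 67)  [2]
  a=20: none
  a=21: (21, -6, 58), (21, 6, 58)  [2]
  a=22: (22, -2, 55), (22, 2, 55)  [2]
  a=23..24: none
  a=25: (25, -8, 49), (25, 8, 49)  [2]
  a=26: (26, 26, 53)  [1]
  a=27..28: none
  a=29: (29, -6, 42), (29, 6, 42)  [2]
  a=30: (30, -18, 43), (30, 18, 43)  [2]
  a=31: (31, 0, 39)  [1]
  a=32: none
  a=33: (33, -24, 41), (33, 24, 41)  [2]
  a=34: (34, -14, 37), (34, 14, 37)  [2]
  a=35: (35, -22, 38), (35, 8, 35), (35, 22, 38)  [3]
  a=36..40: none
Total reduced forms: 1 + 1 + 1 + 2 + 1 + 2 + 2 + 2 + 1 + 2 + 2 + 2 + 2 + 2 + 2 + 2 + 1 + 2 + 2 + 1 + 2 + 2 + 3 = 40
h = 40

40


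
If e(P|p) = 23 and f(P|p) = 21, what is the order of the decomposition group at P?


|D_P| = e * f
= 23 * 21
= 483

483


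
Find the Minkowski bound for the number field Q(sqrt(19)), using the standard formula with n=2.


d = 19, d mod 4 = 3, so disc(K) = 4d = 76; |disc(K)| = 76
Real quadratic field, so n = 2, s = r2 = 0, r1 = 2
M = (n!/n^n) * (4/pi)^s * sqrt(|disc(K)|) = (2!/2^2) * (4/pi)^0 * sqrt(76)
= 0.5 * 1.000000 * 8.717798
= 4.3589

4.3589


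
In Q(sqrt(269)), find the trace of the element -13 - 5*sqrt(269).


Tr(a + b*sqrt(d)) = (a + b*sqrt(d)) + (a - b*sqrt(d)) = 2a
= 2 * (-13)
= -26

-26


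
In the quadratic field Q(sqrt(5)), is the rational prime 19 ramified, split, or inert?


K = Q(sqrt(5)). Since d mod 4 = 1, disc(K) = 5.
Check p | disc: 5 mod 19 = 5.
p does not divide disc. Compute Legendre symbol (d/p):
5^((19-1)/2) mod 19 = 1
(d/p) = 1, so p splits: (p) = P*P' with e=1, f=1, g=2.
Therefore p is split.

split


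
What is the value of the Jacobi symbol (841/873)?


Compute (841/873) via quadratic reciprocity:
  reciprocity: (841/873) -> +(873/841)
  reduce: (32/841)
  pull out 2: (2/841) = +1  (since 841 mod 8 = 1)
  pull out 2: (2/841) = +1  (since 841 mod 8 = 1)
  pull out 2: (2/841) = +1  (since 841 mod 8 = 1)
  pull out 2: (2/841) = +1  (since 841 mod 8 = 1)
  pull out 2: (2/841) = +1  (since 841 mod 8 = 1)
  (1/841) = 1
Product of signs = 1

1


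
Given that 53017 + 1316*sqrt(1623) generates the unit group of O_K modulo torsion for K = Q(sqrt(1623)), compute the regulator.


epsilon = 53017 + 1316*sqrt(1623)
= 106034.0000
R = ln(106034.0000)
= 11.5715

11.5715


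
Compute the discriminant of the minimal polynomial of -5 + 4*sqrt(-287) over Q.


The element -5 + 4*sqrt(-287) has minimal polynomial:
x^2 + 10*x + 4617
Discriminant = (10)^2 - 4*(4617)
= 100 - 18468
= -18368

-18368


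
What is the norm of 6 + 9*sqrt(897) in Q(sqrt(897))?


N(a + b*sqrt(d)) = a^2 - d*b^2
= (6)^2 - (897)*(9)^2
= 36 - 72657
= -72621

-72621


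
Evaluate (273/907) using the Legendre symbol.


p = 907 is prime, so compute (273/907) with the reciprocity algorithm (Jacobi-symbol steps: pull out 2s via (2/n), flip via reciprocity, reduce):
  reciprocity: (273/907) -> +(907/273)
  reduce: (88/273)
  pull out 2: (2/273) = +1  (since 273 mod 8 = 1)
  pull out 2: (2/273) = +1  (since 273 mod 8 = 1)
  pull out 2: (2/273) = +1  (since 273 mod 8 = 1)
  reciprocity: (11/273) -> +(273/11)
  reduce: (9/11)
  reciprocity: (9/11) -> +(11/9)
  reduce: (2/9)
  pull out 2: (2/9) = +1  (since 9 mod 8 = 1)
  (1/9) = 1
Product of signs = 1
(273/907) = 1

1


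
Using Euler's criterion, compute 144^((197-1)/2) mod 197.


p = 197 is prime and the exponent is (p-1)/2 = 98, so by Euler's criterion 144^98 = (144/197) = +1 or -1 mod 197.
Compute by square-and-multiply:
  98 = 64 + 32 + 2 (binary 1100010)
  Repeated squaring mod 197: 144^1 = 144, 144^2 = 51, 144^4 = 40, 144^8 = 24, 144^16 = 182, 144^32 = 28, 144^64 = 193
  144^98 = 144^64 * 144^32 * 144^2 = 193 * 28 * 51 mod 197
    193 * 28 = 5404 = 85 mod 197
    85 * 51 = 4335 = 1 mod 197
  144^98 = 1 mod 197
Result 1: 144 is a quadratic residue mod 197.
144^98 mod 197 = 1

1


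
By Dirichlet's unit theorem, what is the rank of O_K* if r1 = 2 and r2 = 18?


By Dirichlet's unit theorem:
rank = r1 + r2 - 1
= 2 + 18 - 1
= 19

19


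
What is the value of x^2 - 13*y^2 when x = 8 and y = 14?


x^2 - d*y^2
= 8^2 - 13*14^2
= 64 - 2548
= -2484

-2484


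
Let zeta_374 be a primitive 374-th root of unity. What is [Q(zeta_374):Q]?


The degree equals Euler's totient phi(374).
374 = 2 * 11 * 17
phi(374) = 160

160


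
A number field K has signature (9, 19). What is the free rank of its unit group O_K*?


By Dirichlet's unit theorem:
rank = r1 + r2 - 1
= 9 + 19 - 1
= 27

27


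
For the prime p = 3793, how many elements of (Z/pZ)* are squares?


For prime p, the number of non-zero quadratic residues is (p-1)/2.
= (3793-1)/2
= 1896

1896


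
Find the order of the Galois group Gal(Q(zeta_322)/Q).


|Gal(Q(zeta_322)/Q)| = phi(322)
= 132

132


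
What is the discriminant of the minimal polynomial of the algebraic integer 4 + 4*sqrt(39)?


The element 4 + 4*sqrt(39) has minimal polynomial:
x^2 - 8*x - 608
Discriminant = (-8)^2 - 4*(-608)
= 64 + 2432
= 2496

2496


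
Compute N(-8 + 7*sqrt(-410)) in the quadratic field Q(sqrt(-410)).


N(a + b*sqrt(d)) = a^2 - d*b^2
= (-8)^2 - (-410)*(7)^2
= 64 + 20090
= 20154

20154


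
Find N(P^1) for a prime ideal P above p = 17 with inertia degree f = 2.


N(P^a) = p^(a*f)
= 17^(1*2)
= 17^2
= 289

289


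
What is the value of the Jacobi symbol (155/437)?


Compute (155/437) via quadratic reciprocity:
  reciprocity: (155/437) -> +(437/155)
  reduce: (127/155)
  reciprocity: (127/155) -> -(155/127)
  reduce: (28/127)
  pull out 2: (2/127) = +1  (since 127 mod 8 = 7)
  pull out 2: (2/127) = +1  (since 127 mod 8 = 7)
  reciprocity: (7/127) -> -(127/7)
  reduce: (1/7)
  (1/7) = 1
Product of signs = 1

1


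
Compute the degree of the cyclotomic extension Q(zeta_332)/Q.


The degree equals Euler's totient phi(332).
332 = 2^2 * 83
phi(332) = 164

164


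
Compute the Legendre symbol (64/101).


p = 101 is prime, so compute (64/101) with the reciprocity algorithm (Jacobi-symbol steps: pull out 2s via (2/n), flip via reciprocity, reduce):
  pull out 2: (2/101) = -1  (since 101 mod 8 = 5)
  pull out 2: (2/101) = -1  (since 101 mod 8 = 5)
  pull out 2: (2/101) = -1  (since 101 mod 8 = 5)
  pull out 2: (2/101) = -1  (since 101 mod 8 = 5)
  pull out 2: (2/101) = -1  (since 101 mod 8 = 5)
  pull out 2: (2/101) = -1  (since 101 mod 8 = 5)
  (1/101) = 1
Product of signs = 1
(64/101) = 1

1


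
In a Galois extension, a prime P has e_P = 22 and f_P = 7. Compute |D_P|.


|D_P| = e * f
= 22 * 7
= 154

154


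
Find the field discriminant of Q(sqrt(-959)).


For K = Q(sqrt(d)) with d squarefree: disc(K) = d if d = 1 mod 4, and disc(K) = 4d if d = 2 or 3 mod 4.
Here d = -959, and d mod 4 = 1.
d = 1 mod 4 (O_K = Z[(1+sqrt(d))/2]), so disc(K) = d = -959

-959


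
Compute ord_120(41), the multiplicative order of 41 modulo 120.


We want ord_120(41), the smallest k >= 1 with 41^k = 1 mod 120.
n = 120 = 2^3 * 3 * 5, phi(120) = 32; the order divides phi(n).
Divisors of 32: 1, 2, 4, 8, 16, 32
Repeated squaring mod 120: 41^1 = 41, 41^2 = 1, 41^4 = 1, 41^8 = 1, 41^16 = 1, 41^32 = 1
Test divisors in increasing order:
  k=1: 41^1 = 41 mod 120
  k=2: 41^2 = 1 mod 120  <- first divisor giving 1
Order = 2

2


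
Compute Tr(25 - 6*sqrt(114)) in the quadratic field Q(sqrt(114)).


Tr(a + b*sqrt(d)) = (a + b*sqrt(d)) + (a - b*sqrt(d)) = 2a
= 2 * (25)
= 50

50


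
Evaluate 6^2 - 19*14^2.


x^2 - d*y^2
= 6^2 - 19*14^2
= 36 - 3724
= -3688

-3688


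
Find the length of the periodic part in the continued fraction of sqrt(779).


Run the CF algorithm for sqrt(779).
a_0 = floor(sqrt(779)) = 27; set m_0=0, q_0=1.
Recurrence: m' = q*a - m,  q' = (d - m'^2)/q,  a' = floor((a_0 + m')/q').
  step 1: m=27, q=50, a=1
  step 2: m=23, q=5, a=10
  step 3: m=27, q=10, a=5
  step 4: m=23, q=25, a=2
  step 5: m=27, q=2, a=27
  step 6: m=27, q=25, a=2
  step 7: m=23, q=10, a=5
  step 8: m=27, q=5, a=10
  step 9: m=23, q=50, a=1
  step 10: m=27, q=1, a=54
a_10 = 2*a_0 = 54, so the period closes here.
sqrt(779) = [27; 1, 10, 5, 2, 27, 2, 5, 10, 1, 54]
Period length = 10

10


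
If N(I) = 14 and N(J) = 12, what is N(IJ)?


N(IJ) = N(I) * N(J)
= 14 * 12
= 168

168


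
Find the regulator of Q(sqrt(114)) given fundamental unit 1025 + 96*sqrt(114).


epsilon = 1025 + 96*sqrt(114)
= 2049.9995
R = ln(2049.9995)
= 7.6256

7.6256


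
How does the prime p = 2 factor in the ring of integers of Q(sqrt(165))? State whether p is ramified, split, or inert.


K = Q(sqrt(165)). Since d mod 4 = 1, disc(K) = 165.
Check p | disc: 165 mod 2 = 1.
p=2 does not divide disc (d is 1 mod 4). 2 splits iff d = 1 mod 8.
d mod 8 = 5, so (d/2) = -1.
(d/p) = -1, so p is inert: (p) stays prime with e=1, f=2, g=1.
Therefore p is inert.

inert


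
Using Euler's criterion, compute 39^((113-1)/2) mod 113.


p = 113 is prime and the exponent is (p-1)/2 = 56, so by Euler's criterion 39^56 = (39/113) = +1 or -1 mod 113.
Compute by square-and-multiply:
  56 = 32 + 16 + 8 (binary 111000)
  Repeated squaring mod 113: 39^1 = 39, 39^2 = 52, 39^4 = 105, 39^8 = 64, 39^16 = 28, 39^32 = 106
  39^56 = 39^32 * 39^16 * 39^8 = 106 * 28 * 64 mod 113
    106 * 28 = 2968 = 30 mod 113
    30 * 64 = 1920 = 112 mod 113
  39^56 = 112 mod 113
Result 112 = p - 1 = -1 mod 113: 39 is a quadratic non-residue mod 113. As a residue in [0, p-1] the value is 112.
39^56 mod 113 = 112

112


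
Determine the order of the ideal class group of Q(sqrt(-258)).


K = Q(sqrt(-258)). d mod 4 = 2, so D = disc(K) = 4d = -1032
h(K) equals the number of primitive reduced positive-definite forms (a, b, c) = a*x^2 + b*x*y + c*y^2 with b^2 - 4ac = D,
where reduced means |b| <= a <= c, with b >= 0 whenever |b| = a or a = c, and primitive means gcd(a, b, c) = 1.
Reduced forces 3a^2 <= |D| = 1032, so 1 <= a <= 18; b must have the parity of D, and c = (b^2 - D)/(4a) must be an integer >= a.
Enumerate a = 1..18, b in [-a, a]:
  a=1: (1, 0, 258)  [1]
  a=2: (2, 0, 129)  [1]
  a=3: (3, 0, 86)  [1]
  a=4..5: none
  a=6: (6, 0, 43)  [1]
  a=7: (7, -2, 37), (7, 2, 37)  [2]
  a=8..13: none
  a=14: (14, -12, 21), (14, 12, 21)  [2]
  a=15..18: none
Total reduced forms: 1 + 1 + 1 + 1 + 2 + 2 = 8
h = 8

8


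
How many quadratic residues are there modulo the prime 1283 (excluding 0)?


For prime p, the number of non-zero quadratic residues is (p-1)/2.
= (1283-1)/2
= 641

641


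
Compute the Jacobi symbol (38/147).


Compute (38/147) via quadratic reciprocity:
  pull out 2: (2/147) = -1  (since 147 mod 8 = 3)
  reciprocity: (19/147) -> -(147/19)
  reduce: (14/19)
  pull out 2: (2/19) = -1  (since 19 mod 8 = 3)
  reciprocity: (7/19) -> -(19/7)
  reduce: (5/7)
  reciprocity: (5/7) -> +(7/5)
  reduce: (2/5)
  pull out 2: (2/5) = -1  (since 5 mod 8 = 5)
  (1/5) = 1
Product of signs = -1

-1


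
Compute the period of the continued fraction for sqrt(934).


Run the CF algorithm for sqrt(934).
a_0 = floor(sqrt(934)) = 30; set m_0=0, q_0=1.
Recurrence: m' = q*a - m,  q' = (d - m'^2)/q,  a' = floor((a_0 + m')/q').
  step 1: m=30, q=34, a=1
  step 2: m=4, q=27, a=1
  step 3: m=23, q=15, a=3
  step 4: m=22, q=30, a=1
  step 5: m=8, q=29, a=1
  step 6: m=21, q=17, a=3
  step 7: m=30, q=2, a=30
  step 8: m=30, q=17, a=3
  step 9: m=21, q=29, a=1
  step 10: m=8, q=30, a=1
  step 11: m=22, q=15, a=3
  step 12: m=23, q=27, a=1
  step 13: m=4, q=34, a=1
  step 14: m=30, q=1, a=60
a_14 = 2*a_0 = 60, so the period closes here.
sqrt(934) = [30; 1, 1, 3, 1, 1, 3, 30, 3, 1, 1, 3, 1, 1, 60]
Period length = 14

14


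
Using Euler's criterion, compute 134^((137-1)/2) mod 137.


p = 137 is prime and the exponent is (p-1)/2 = 68, so by Euler's criterion 134^68 = (134/137) = +1 or -1 mod 137.
Compute by square-and-multiply:
  68 = 64 + 4 (binary 1000100)
  Repeated squaring mod 137: 134^1 = 134, 134^2 = 9, 134^4 = 81, 134^8 = 122, 134^16 = 88, 134^32 = 72, 134^64 = 115
  134^68 = 134^64 * 134^4 = 115 * 81 mod 137
    115 * 81 = 9315 = 136 mod 137
  134^68 = 136 mod 137
Result 136 = p - 1 = -1 mod 137: 134 is a quadratic non-residue mod 137. As a residue in [0, p-1] the value is 136.
134^68 mod 137 = 136

136


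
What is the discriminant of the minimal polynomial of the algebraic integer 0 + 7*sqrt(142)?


The element 0 + 7*sqrt(142) has minimal polynomial:
x^2 + 0*x - 6958
Discriminant = (0)^2 - 4*(-6958)
= 0 + 27832
= 27832

27832


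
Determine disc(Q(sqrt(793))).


For K = Q(sqrt(d)) with d squarefree: disc(K) = d if d = 1 mod 4, and disc(K) = 4d if d = 2 or 3 mod 4.
Here d = 793, and d mod 4 = 1.
d = 1 mod 4 (O_K = Z[(1+sqrt(d))/2]), so disc(K) = d = 793

793


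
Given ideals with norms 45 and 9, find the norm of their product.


N(IJ) = N(I) * N(J)
= 45 * 9
= 405

405


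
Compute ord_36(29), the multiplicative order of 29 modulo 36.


We want ord_36(29), the smallest k >= 1 with 29^k = 1 mod 36.
n = 36 = 2^2 * 3^2, phi(36) = 12; the order divides phi(n).
Divisors of 12: 1, 2, 3, 4, 6, 12
Repeated squaring mod 36: 29^1 = 29, 29^2 = 13, 29^4 = 25, 29^8 = 13
Test divisors in increasing order:
  k=1: 29^1 = 29 mod 36
  k=2: 29^2 = 13 mod 36
  k=3: 29^3 = 13 * 29 = 17 mod 36
  k=4: 29^4 = 25 mod 36
  k=6: 29^6 = 25 * 13 = 1 mod 36  <- first divisor giving 1
Order = 6

6


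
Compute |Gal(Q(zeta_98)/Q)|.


|Gal(Q(zeta_98)/Q)| = phi(98)
= 42

42


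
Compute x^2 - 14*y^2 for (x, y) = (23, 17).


x^2 - d*y^2
= 23^2 - 14*17^2
= 529 - 4046
= -3517

-3517


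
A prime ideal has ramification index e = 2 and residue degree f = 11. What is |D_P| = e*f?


|D_P| = e * f
= 2 * 11
= 22

22


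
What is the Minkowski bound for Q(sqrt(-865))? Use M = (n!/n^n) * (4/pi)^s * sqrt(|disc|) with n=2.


d = -865, d mod 4 = 3, so disc(K) = 4d = -3460; |disc(K)| = 3460
Imaginary quadratic field, so n = 2, s = r2 = 1, r1 = 0
M = (n!/n^n) * (4/pi)^s * sqrt(|disc(K)|) = (2!/2^2) * (4/pi)^1 * sqrt(3460)
= 0.5 * 1.273240 * 58.821765
= 37.4471

37.4471


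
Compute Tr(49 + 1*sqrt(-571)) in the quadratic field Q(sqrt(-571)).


Tr(a + b*sqrt(d)) = (a + b*sqrt(d)) + (a - b*sqrt(d)) = 2a
= 2 * (49)
= 98

98


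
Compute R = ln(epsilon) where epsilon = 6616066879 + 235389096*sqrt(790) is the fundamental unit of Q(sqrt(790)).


epsilon = 6616066879 + 235389096*sqrt(790)
= 1.3232e+10
R = ln(1.3232e+10)
= 23.3059

23.3059


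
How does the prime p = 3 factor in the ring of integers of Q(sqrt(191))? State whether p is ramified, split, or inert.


K = Q(sqrt(191)). Since d mod 4 = 3, disc(K) = 764.
Check p | disc: 764 mod 3 = 2.
p does not divide disc. Compute Legendre symbol (d/p):
2^((3-1)/2) mod 3 = -1
(d/p) = -1, so p is inert: (p) stays prime with e=1, f=2, g=1.
Therefore p is inert.

inert


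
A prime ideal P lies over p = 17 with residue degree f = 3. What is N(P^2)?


N(P^a) = p^(a*f)
= 17^(2*3)
= 17^6
= 24137569

24137569


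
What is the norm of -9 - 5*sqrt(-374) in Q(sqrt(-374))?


N(a + b*sqrt(d)) = a^2 - d*b^2
= (-9)^2 - (-374)*(-5)^2
= 81 + 9350
= 9431

9431


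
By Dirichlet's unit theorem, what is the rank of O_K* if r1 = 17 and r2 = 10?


By Dirichlet's unit theorem:
rank = r1 + r2 - 1
= 17 + 10 - 1
= 26

26


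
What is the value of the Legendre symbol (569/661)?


p = 661 is prime, so compute (569/661) with the reciprocity algorithm (Jacobi-symbol steps: pull out 2s via (2/n), flip via reciprocity, reduce):
  reciprocity: (569/661) -> +(661/569)
  reduce: (92/569)
  pull out 2: (2/569) = +1  (since 569 mod 8 = 1)
  pull out 2: (2/569) = +1  (since 569 mod 8 = 1)
  reciprocity: (23/569) -> +(569/23)
  reduce: (17/23)
  reciprocity: (17/23) -> +(23/17)
  reduce: (6/17)
  pull out 2: (2/17) = +1  (since 17 mod 8 = 1)
  reciprocity: (3/17) -> +(17/3)
  reduce: (2/3)
  pull out 2: (2/3) = -1  (since 3 mod 8 = 3)
  (1/3) = 1
Product of signs = -1
(569/661) = -1

-1


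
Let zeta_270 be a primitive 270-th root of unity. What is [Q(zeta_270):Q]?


The degree equals Euler's totient phi(270).
270 = 2 * 3^3 * 5
phi(270) = 72

72


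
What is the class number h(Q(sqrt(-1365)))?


K = Q(sqrt(-1365)). d mod 4 = 3, so D = disc(K) = 4d = -5460
h(K) equals the number of primitive reduced positive-definite forms (a, b, c) = a*x^2 + b*x*y + c*y^2 with b^2 - 4ac = D,
where reduced means |b| <= a <= c, with b >= 0 whenever |b| = a or a = c, and primitive means gcd(a, b, c) = 1.
Reduced forces 3a^2 <= |D| = 5460, so 1 <= a <= 42; b must have the parity of D, and c = (b^2 - D)/(4a) must be an integer >= a.
Enumerate a = 1..42, b in [-a, a]:
  a=1: (1, 0, 1365)  [1]
  a=2: (2, 2, 683)  [1]
  a=3: (3, 0, 455)  [1]
  a=4: none
  a=5: (5, 0, 273)  [1]
  a=6: (6, 6, 229)  [1]
  a=7: (7, 0, 195)  [1]
  a=8..9: none
  a=10: (10, 10, 139)  [1]
  a=11..12: none
  a=13: (13, 0, 105)  [1]
  a=14: (14, 14, 101)  [1]
  a=15: (15, 0, 91)  [1]
  a=16..20: none
  a=21: (21, 0, 65)  [1]
  a=22..25: none
  a=26: (26, 26, 59)  [1]
  a=27..29: none
  a=30: (30, 30, 53)  [1]
  a=31..34: none
  a=35: (35, 0, 39)  [1]
  a=36: none
  a=37: (37, 4, 37)  [1]
  a=38..41: none
  a=42: (42, 42, 43)  [1]
Total reduced forms: 1 + 1 + 1 + 1 + 1 + 1 + 1 + 1 + 1 + 1 + 1 + 1 + 1 + 1 + 1 + 1 = 16
h = 16

16
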